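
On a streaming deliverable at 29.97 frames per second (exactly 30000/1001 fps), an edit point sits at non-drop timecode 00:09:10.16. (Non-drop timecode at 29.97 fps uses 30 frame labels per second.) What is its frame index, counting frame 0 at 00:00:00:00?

16516

Total seconds to the label: (0 × 3600 + 9 × 60 + 10) = 550.
Frame index = 550 × 30 + 16 = 16516.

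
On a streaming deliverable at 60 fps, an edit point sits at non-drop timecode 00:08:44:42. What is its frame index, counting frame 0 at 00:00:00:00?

Total seconds to the label: (0 × 3600 + 8 × 60 + 44) = 524.
Frame index = 524 × 60 + 42 = 31482.

31482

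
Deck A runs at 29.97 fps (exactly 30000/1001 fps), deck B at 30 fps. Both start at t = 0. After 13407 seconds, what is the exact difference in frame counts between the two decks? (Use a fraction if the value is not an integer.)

A emits 30000/1001 × 13407 = 402210000/1001 frames; B emits 30 × 13407 = 402210.
Difference = 402210/1001 frames (≈ 401.8082); B is ahead of A.

402210/1001 frames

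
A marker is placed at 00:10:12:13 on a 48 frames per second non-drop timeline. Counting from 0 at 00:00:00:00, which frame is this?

Total seconds to the label: (0 × 3600 + 10 × 60 + 12) = 612.
Frame index = 612 × 48 + 13 = 29389.

29389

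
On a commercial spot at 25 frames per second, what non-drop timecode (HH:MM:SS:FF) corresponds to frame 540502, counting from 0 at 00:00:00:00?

06:00:20:02

540502 ÷ 25 = 21620 full seconds, remainder 2 frames.
21620 s = 6 h 0 min 20 s.
Timecode: 06:00:20:02.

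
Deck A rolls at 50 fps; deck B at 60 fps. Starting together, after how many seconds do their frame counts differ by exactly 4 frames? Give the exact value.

0.4 seconds

The gap grows by |60 − 50| = 10 frames per second.
Time for a 4-frame gap: 4 ÷ (10) = 0.4 s.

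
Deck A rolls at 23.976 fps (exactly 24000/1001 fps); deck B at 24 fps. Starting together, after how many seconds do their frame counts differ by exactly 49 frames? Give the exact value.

49049/24 seconds

The gap grows by |24 − 24000/1001| = 24/1001 frames per second.
Time for a 49-frame gap: 49 ÷ (24/1001) = 49049/24 s.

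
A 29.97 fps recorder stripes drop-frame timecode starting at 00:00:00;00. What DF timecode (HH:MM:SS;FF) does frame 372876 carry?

03:27:21;20

Ten DF minutes hold 17982 frames, so frame 372876 lies in block 20 (frames 359640–377621) with 13236 frames into that block.
The block's first minute is 1800 frames and the rest 1798 each; 13236 frames reaches minute 7, so 20 × 18 + 7 × 2 = 374 labels have been skipped so far.
Adding those back, label number 372876 + 374 = 373250 at 30 labels/s is 12441 s + 20 f = 3 h 27 min 21 s frame 20, i.e. 03:27:21;20.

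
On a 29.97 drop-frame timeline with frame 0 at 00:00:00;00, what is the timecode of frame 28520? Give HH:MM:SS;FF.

Each 10-minute DF block holds 10 × 60 × 30 − 9 × 2 = 17982 frames. 28520 ÷ 17982 → 1 full block, remainder 10538.
Within the partial block the first minute is 1800 frames and each further minute 1798, so 5 further minute boundaries passed. Total skipped labels = 18 × 1 + 2 × 5 = 28.
Non-drop label index = 28520 + 28 = 28548; at 30 labels/s that is 00:15:51:18, i.e. DF 00:15:51;18.

00:15:51;18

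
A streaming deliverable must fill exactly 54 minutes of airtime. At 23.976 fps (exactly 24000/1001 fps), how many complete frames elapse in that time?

77682 frames

54 min = 3240 s.
Frames = 3240 × 24000/1001 = 77760000/1001 ≈ 77682.3177.
Complete frames: 77682.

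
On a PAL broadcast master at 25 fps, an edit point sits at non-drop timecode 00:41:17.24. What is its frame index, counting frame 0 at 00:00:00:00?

61949

Total seconds to the label: (0 × 3600 + 41 × 60 + 17) = 2477.
Frame index = 2477 × 25 + 24 = 61949.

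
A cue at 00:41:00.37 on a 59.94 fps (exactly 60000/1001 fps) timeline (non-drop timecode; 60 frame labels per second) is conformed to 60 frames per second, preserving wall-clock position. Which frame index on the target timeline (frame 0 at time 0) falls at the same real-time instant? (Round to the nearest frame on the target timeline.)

Source frame index: (0×3600 + 41×60 + 0) × 60 + 37 = 147637.
Real time: 147637 / (60000/1001) = 147784637/60000 s.
Target frame: (147784637/60000) × (60) = 147784637/1000 ≈ 147784.637 → 147785.

frame 147785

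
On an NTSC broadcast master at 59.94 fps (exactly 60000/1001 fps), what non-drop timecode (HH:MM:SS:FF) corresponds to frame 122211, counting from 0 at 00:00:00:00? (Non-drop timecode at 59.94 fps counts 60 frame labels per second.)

00:33:56:51

122211 ÷ 60 = 2036 full seconds, remainder 51 frames.
2036 s = 0 h 33 min 56 s.
Timecode: 00:33:56:51.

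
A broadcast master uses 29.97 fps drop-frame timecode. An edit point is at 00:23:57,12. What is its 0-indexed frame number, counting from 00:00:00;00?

43080

Complete 10-minute blocks: 2, each 17982 frames → 35964.
Remaining 3 whole minutes in the current block: 1800 + 2 × 1798 = 5396 frames.
Within the current minute: 57 × 30 + 12 − 2 = 1720 (labels ;00/;01 skipped at this minute). Total = 35964 + 5396 + 1720 = 43080.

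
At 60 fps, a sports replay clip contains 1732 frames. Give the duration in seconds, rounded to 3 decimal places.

Running time = 1732 × 1/60 = 433/15 s ≈ 28.867 s.

28.867 seconds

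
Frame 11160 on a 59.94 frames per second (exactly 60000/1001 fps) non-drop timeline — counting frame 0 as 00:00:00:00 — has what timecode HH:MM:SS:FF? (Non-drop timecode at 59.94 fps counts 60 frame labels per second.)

00:03:06:00

11160 ÷ 60 = 186 full seconds, remainder 0 frames.
186 s = 0 h 3 min 6 s.
Timecode: 00:03:06:00.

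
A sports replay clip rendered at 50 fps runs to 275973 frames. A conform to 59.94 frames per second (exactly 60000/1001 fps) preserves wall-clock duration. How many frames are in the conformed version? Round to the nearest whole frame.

330837 frames

Frames at target rate = 275973 × (60000/1001) / (50) = 331167600/1001 ≈ 330836.763.
Nearest whole frame: 330837.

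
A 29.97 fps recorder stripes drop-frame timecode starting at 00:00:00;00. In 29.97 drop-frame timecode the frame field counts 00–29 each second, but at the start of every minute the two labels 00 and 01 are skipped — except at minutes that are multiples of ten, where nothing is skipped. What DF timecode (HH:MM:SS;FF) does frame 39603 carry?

00:22:01;13

Ten DF minutes hold 17982 frames, so frame 39603 lies in block 2 (frames 35964–53945) with 3639 frames into that block.
The block's first minute is 1800 frames and the rest 1798 each; 3639 frames reaches minute 2, so 2 × 18 + 2 × 2 = 40 labels have been skipped so far.
Adding those back, label number 39603 + 40 = 39643 at 30 labels/s is 1321 s + 13 f = 0 h 22 min 1 s frame 13, i.e. 00:22:01;13.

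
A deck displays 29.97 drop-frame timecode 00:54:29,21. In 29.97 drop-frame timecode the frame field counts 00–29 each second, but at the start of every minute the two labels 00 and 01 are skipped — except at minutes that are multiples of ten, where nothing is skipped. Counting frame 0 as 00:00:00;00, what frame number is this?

97993

As if non-drop at 30 labels/s: (0 × 3600 + 54 × 60 + 29) × 30 + 21 = 98091.
Minute boundaries passed: 54; those not divisible by 10: 54 − 5 = 49; dropped labels = 2 × 49 = 98.
Actual frame index = 98091 − 98 = 97993.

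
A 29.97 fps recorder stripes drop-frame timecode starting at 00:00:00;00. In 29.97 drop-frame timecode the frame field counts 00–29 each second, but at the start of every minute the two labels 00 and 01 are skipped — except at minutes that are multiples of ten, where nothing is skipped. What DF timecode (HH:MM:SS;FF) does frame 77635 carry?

Ten DF minutes hold 17982 frames, so frame 77635 lies in block 4 (frames 71928–89909) with 5707 frames into that block.
The block's first minute is 1800 frames and the rest 1798 each; 5707 frames reaches minute 3, so 4 × 18 + 3 × 2 = 78 labels have been skipped so far.
Adding those back, label number 77635 + 78 = 77713 at 30 labels/s is 2590 s + 13 f = 0 h 43 min 10 s frame 13, i.e. 00:43:10;13.

00:43:10;13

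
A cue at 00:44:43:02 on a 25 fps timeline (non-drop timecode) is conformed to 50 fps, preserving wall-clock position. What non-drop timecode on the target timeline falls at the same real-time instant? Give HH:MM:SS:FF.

Source frame index: (0×3600 + 44×60 + 43) × 25 + 2 = 67077.
Real time: 67077 / (25) = 67077/25 s.
Target frame: (67077/25) × (50) = 134154.
At 50 labels/s: frame 134154 → 00:44:43:04.

00:44:43:04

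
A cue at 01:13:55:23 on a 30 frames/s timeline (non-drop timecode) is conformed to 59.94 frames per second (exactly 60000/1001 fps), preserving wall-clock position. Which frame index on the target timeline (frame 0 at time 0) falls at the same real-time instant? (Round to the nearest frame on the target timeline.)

Source frame index: (1×3600 + 13×60 + 55) × 30 + 23 = 133073.
Real time: 133073 / (30) = 133073/30 s.
Target frame: (133073/30) × (60000/1001) = 266146000/1001 ≈ 265880.120 → 265880.

frame 265880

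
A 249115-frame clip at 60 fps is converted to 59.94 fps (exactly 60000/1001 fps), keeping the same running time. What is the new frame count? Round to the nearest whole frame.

248866 frames

Frames at target rate = 249115 × (60000/1001) / (60) = 249115000/1001 ≈ 248866.134.
Nearest whole frame: 248866.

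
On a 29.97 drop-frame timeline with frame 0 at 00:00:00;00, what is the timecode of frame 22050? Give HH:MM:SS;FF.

Ten DF minutes hold 17982 frames, so frame 22050 lies in block 1 (frames 17982–35963) with 4068 frames into that block.
The block's first minute is 1800 frames and the rest 1798 each; 4068 frames reaches minute 2, so 1 × 18 + 2 × 2 = 22 labels have been skipped so far.
Adding those back, label number 22050 + 22 = 22072 at 30 labels/s is 735 s + 22 f = 0 h 12 min 15 s frame 22, i.e. 00:12:15;22.

00:12:15;22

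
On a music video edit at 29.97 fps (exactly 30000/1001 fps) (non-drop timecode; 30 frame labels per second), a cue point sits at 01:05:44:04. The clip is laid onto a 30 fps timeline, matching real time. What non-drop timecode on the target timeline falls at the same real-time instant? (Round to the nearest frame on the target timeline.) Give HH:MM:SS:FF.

Source frame index: (1×3600 + 5×60 + 44) × 30 + 4 = 118324.
Real time: 118324 / (30000/1001) = 29610581/7500 s.
Target frame: (29610581/7500) × (30) = 29610581/250 ≈ 118442.324 → 118442.
At 30 labels/s: frame 118442 → 01:05:48:02.

01:05:48:02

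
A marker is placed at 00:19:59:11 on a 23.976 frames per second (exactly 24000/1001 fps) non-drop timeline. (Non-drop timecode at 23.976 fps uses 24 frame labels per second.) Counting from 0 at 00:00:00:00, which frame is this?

Total seconds to the label: (0 × 3600 + 19 × 60 + 59) = 1199.
Frame index = 1199 × 24 + 11 = 28787.

28787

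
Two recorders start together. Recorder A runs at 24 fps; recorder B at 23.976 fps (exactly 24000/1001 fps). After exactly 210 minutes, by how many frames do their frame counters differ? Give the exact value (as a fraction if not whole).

210 min = 12600 s.
A emits 24 × 12600 = 302400 frames; B emits 24000/1001 × 12600 = 43200000/143.
Difference = 43200/143 frames (≈ 302.0979); B is behind A.

43200/143 frames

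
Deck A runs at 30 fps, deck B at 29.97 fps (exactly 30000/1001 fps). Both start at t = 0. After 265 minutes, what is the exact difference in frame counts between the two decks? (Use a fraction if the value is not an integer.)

265 min = 15900 s.
A emits 30 × 15900 = 477000 frames; B emits 30000/1001 × 15900 = 477000000/1001.
Difference = 477000/1001 frames (≈ 476.5235); B is behind A.

477000/1001 frames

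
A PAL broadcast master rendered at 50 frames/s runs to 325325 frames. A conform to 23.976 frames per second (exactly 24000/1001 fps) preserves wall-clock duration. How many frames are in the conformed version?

Target frames = source frames × (target rate / source rate) = 325325 × (24000/1001)/(50) = 325325 × 480/1001 = 156000.

156000 frames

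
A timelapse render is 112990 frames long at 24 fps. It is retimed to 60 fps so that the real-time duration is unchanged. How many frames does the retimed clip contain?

282475 frames

Target frames = source frames × (target rate / source rate) = 112990 × (60)/(24) = 112990 × 5/2 = 282475.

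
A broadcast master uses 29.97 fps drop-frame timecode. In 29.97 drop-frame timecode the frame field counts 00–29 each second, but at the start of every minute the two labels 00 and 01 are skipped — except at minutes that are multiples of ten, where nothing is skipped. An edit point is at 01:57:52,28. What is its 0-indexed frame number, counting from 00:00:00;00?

As if non-drop at 30 labels/s: (1 × 3600 + 57 × 60 + 52) × 30 + 28 = 212188.
Minute boundaries passed: 117; those not divisible by 10: 117 − 11 = 106; dropped labels = 2 × 106 = 212.
Actual frame index = 212188 − 212 = 211976.

211976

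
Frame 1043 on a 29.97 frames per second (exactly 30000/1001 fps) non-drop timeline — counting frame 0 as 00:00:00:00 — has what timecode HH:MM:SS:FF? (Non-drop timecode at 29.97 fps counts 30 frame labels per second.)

1043 ÷ 30 = 34 full seconds, remainder 23 frames.
34 s = 0 h 0 min 34 s.
Timecode: 00:00:34:23.

00:00:34:23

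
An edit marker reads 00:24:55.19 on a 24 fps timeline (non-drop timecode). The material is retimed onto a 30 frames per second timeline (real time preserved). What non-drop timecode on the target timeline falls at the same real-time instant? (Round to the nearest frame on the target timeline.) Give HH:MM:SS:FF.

00:24:55:24

Source frame index: (0×3600 + 24×60 + 55) × 24 + 19 = 35899.
Real time: 35899 / (24) = 35899/24 s.
Target frame: (35899/24) × (30) = 179495/4 ≈ 44873.750 → 44874.
At 30 labels/s: frame 44874 → 00:24:55:24.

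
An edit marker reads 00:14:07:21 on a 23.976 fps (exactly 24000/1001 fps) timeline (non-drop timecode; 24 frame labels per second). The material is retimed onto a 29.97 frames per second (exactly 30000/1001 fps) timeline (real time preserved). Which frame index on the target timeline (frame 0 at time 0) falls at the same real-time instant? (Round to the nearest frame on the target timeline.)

Source frame index: (0×3600 + 14×60 + 7) × 24 + 21 = 20349.
Real time: 20349 / (24000/1001) = 6789783/8000 s.
Target frame: (6789783/8000) × (30000/1001) = 101745/4 ≈ 25436.250 → 25436.

frame 25436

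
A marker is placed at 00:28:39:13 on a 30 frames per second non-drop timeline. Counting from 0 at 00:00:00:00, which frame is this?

Total seconds to the label: (0 × 3600 + 28 × 60 + 39) = 1719.
Frame index = 1719 × 30 + 13 = 51583.

frame 51583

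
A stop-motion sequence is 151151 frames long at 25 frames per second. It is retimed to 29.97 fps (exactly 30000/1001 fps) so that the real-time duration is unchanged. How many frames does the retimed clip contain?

Target frames = source frames × (target rate / source rate) = 151151 × (30000/1001)/(25) = 151151 × 1200/1001 = 181200.

181200 frames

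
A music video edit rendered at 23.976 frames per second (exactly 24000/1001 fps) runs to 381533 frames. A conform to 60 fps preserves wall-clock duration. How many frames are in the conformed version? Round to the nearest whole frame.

954786 frames

Frames at target rate = 381533 × (60) / (24000/1001) = 381914533/400 ≈ 954786.333.
Nearest whole frame: 954786.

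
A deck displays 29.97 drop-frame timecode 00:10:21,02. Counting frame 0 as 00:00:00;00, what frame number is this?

Complete 10-minute blocks: 1, each 17982 frames → 17982.
Remaining 0 whole minutes in the current block: 0 frames.
Within the current minute: 21 × 30 + 2 = 632. Total = 17982 + 0 + 632 = 18614.

18614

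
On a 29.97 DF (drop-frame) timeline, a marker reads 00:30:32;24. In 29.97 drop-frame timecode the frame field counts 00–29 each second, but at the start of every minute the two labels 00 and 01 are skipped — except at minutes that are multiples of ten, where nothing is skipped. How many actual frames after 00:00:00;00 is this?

54930

As if non-drop at 30 labels/s: (0 × 3600 + 30 × 60 + 32) × 30 + 24 = 54984.
Minute boundaries passed: 30; those not divisible by 10: 30 − 3 = 27; dropped labels = 2 × 27 = 54.
Actual frame index = 54984 − 54 = 54930.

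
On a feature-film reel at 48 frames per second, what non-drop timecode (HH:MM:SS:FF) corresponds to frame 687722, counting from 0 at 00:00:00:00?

687722 ÷ 48 = 14327 full seconds, remainder 26 frames.
14327 s = 3 h 58 min 47 s.
Timecode: 03:58:47:26.

03:58:47:26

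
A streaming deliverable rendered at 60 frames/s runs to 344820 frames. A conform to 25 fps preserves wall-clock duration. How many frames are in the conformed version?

Target frames = source frames × (target rate / source rate) = 344820 × (25)/(60) = 344820 × 5/12 = 143675.

143675 frames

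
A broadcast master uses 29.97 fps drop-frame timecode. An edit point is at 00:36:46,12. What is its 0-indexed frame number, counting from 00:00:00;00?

66126

As if non-drop at 30 labels/s: (0 × 3600 + 36 × 60 + 46) × 30 + 12 = 66192.
Minute boundaries passed: 36; those not divisible by 10: 36 − 3 = 33; dropped labels = 2 × 33 = 66.
Actual frame index = 66192 − 66 = 66126.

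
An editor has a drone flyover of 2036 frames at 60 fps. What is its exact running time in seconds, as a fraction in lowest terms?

509/15 seconds

Running time = 2036 ÷ (60) = 2036 × 1/60 = 509/15 s.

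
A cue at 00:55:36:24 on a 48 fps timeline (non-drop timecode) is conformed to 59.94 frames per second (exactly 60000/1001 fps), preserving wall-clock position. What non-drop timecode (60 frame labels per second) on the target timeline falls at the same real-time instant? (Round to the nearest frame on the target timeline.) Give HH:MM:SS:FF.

00:55:33:10

Source frame index: (0×3600 + 55×60 + 36) × 48 + 24 = 160152.
Real time: 160152 / (48) = 6673/2 s.
Target frame: (6673/2) × (60000/1001) = 200190000/1001 ≈ 199990.010 → 199990.
At 60 labels/s: frame 199990 → 00:55:33:10.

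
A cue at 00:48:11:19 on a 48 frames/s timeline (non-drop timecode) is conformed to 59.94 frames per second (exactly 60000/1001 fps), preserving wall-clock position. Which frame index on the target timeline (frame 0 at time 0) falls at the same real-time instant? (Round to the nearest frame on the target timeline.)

frame 173310

Source frame index: (0×3600 + 48×60 + 11) × 48 + 19 = 138787.
Real time: 138787 / (48) = 138787/48 s.
Target frame: (138787/48) × (60000/1001) = 15771250/91 ≈ 173310.440 → 173310.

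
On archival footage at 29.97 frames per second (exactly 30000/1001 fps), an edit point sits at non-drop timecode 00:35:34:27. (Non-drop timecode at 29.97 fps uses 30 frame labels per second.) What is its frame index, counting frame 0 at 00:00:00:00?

Total seconds to the label: (0 × 3600 + 35 × 60 + 34) = 2134.
Frame index = 2134 × 30 + 27 = 64047.

64047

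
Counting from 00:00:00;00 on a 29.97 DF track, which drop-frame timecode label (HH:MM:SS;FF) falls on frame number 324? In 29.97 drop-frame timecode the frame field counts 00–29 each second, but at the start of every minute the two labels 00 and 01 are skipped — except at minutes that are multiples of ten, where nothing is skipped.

00:00:10;24

Each 10-minute DF block holds 10 × 60 × 30 − 9 × 2 = 17982 frames. 324 ÷ 17982 → 0 full blocks, remainder 324.
Within the partial block the first minute is 1800 frames and each further minute 1798, so 0 further minute boundaries passed. Total skipped labels = 18 × 0 + 2 × 0 = 0.
Non-drop label index = 324 + 0 = 324; at 30 labels/s that is 00:00:10:24, i.e. DF 00:00:10;24.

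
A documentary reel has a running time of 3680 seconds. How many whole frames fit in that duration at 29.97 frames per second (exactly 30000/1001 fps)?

Frames = 3680 × 30000/1001 = 110400000/1001 ≈ 110289.7103.
Complete frames: 110289.

110289 frames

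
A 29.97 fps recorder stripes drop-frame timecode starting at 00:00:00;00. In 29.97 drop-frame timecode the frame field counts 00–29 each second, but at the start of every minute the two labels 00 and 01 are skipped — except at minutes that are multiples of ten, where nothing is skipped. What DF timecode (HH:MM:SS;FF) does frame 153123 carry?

Each 10-minute DF block holds 10 × 60 × 30 − 9 × 2 = 17982 frames. 153123 ÷ 17982 → 8 full blocks, remainder 9267.
Within the partial block the first minute is 1800 frames and each further minute 1798, so 5 further minute boundaries passed. Total skipped labels = 18 × 8 + 2 × 5 = 154.
Non-drop label index = 153123 + 154 = 153277; at 30 labels/s that is 01:25:09:07, i.e. DF 01:25:09;07.

01:25:09;07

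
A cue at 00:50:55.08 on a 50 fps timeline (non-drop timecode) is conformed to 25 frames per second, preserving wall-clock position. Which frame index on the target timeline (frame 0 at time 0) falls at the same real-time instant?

frame 76379

Source frame index: (0×3600 + 50×60 + 55) × 50 + 8 = 152758.
Real time: 152758 / (50) = 76379/25 s.
Target frame: (76379/25) × (25) = 76379.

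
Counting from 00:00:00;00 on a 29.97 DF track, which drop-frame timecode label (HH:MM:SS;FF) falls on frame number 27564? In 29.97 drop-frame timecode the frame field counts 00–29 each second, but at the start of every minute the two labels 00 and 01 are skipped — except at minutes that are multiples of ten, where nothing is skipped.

00:15:19;22

Each 10-minute DF block holds 10 × 60 × 30 − 9 × 2 = 17982 frames. 27564 ÷ 17982 → 1 full block, remainder 9582.
Within the partial block the first minute is 1800 frames and each further minute 1798, so 5 further minute boundaries passed. Total skipped labels = 18 × 1 + 2 × 5 = 28.
Non-drop label index = 27564 + 28 = 27592; at 30 labels/s that is 00:15:19:22, i.e. DF 00:15:19;22.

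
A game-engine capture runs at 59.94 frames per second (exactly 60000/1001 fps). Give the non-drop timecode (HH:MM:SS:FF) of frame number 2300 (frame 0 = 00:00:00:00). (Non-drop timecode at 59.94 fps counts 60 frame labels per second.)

00:00:38:20

2300 ÷ 60 = 38 full seconds, remainder 20 frames.
38 s = 0 h 0 min 38 s.
Timecode: 00:00:38:20.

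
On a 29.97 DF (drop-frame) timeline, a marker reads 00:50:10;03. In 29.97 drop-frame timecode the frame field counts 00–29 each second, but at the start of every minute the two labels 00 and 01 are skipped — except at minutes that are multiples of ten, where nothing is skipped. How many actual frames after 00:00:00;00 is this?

90213

As if non-drop at 30 labels/s: (0 × 3600 + 50 × 60 + 10) × 30 + 3 = 90303.
Minute boundaries passed: 50; those not divisible by 10: 50 − 5 = 45; dropped labels = 2 × 45 = 90.
Actual frame index = 90303 − 90 = 90213.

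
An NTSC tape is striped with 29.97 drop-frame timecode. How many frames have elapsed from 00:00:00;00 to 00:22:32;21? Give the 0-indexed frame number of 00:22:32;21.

As if non-drop at 30 labels/s: (0 × 3600 + 22 × 60 + 32) × 30 + 21 = 40581.
Minute boundaries passed: 22; those not divisible by 10: 22 − 2 = 20; dropped labels = 2 × 20 = 40.
Actual frame index = 40581 − 40 = 40541.

40541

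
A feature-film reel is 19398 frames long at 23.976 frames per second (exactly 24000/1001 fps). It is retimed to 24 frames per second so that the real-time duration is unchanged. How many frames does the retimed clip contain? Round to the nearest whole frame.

19417 frames

Frames at target rate = 19398 × (24) / (24000/1001) = 9708699/500 ≈ 19417.398.
Nearest whole frame: 19417.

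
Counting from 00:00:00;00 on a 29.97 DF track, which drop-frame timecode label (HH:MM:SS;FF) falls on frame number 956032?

Each 10-minute DF block holds 10 × 60 × 30 − 9 × 2 = 17982 frames. 956032 ÷ 17982 → 53 full blocks, remainder 2986.
Within the partial block the first minute is 1800 frames and each further minute 1798, so 1 further minute boundary passed. Total skipped labels = 18 × 53 + 2 × 1 = 956.
Non-drop label index = 956032 + 956 = 956988; at 30 labels/s that is 08:51:39:18, i.e. DF 08:51:39;18.

08:51:39;18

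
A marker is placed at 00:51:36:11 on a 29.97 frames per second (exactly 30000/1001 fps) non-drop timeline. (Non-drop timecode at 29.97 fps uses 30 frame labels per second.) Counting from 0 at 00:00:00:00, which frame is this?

frame 92891

Total seconds to the label: (0 × 3600 + 51 × 60 + 36) = 3096.
Frame index = 3096 × 30 + 11 = 92891.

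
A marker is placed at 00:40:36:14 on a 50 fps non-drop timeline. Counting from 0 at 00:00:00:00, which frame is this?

Total seconds to the label: (0 × 3600 + 40 × 60 + 36) = 2436.
Frame index = 2436 × 50 + 14 = 121814.

frame 121814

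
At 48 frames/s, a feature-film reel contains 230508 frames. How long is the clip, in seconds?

4802.25 seconds

Running time = 230508 / (48) = 4802.25 s.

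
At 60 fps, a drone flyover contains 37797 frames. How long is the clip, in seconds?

Running time = 37797 / (60) = 629.95 s.

629.95 seconds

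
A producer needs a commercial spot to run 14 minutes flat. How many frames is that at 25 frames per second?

14 min = 840 s.
Frames = 840 × 25 = 21000.

21000 frames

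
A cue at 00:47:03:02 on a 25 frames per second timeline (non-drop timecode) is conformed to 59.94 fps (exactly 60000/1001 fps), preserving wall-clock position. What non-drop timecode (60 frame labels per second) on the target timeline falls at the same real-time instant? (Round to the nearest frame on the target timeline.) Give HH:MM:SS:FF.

00:47:00:16

Source frame index: (0×3600 + 47×60 + 3) × 25 + 2 = 70577.
Real time: 70577 / (25) = 70577/25 s.
Target frame: (70577/25) × (60000/1001) = 13029600/77 ≈ 169215.584 → 169216.
At 60 labels/s: frame 169216 → 00:47:00:16.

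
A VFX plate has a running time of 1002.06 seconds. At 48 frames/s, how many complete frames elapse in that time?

48098 frames

Frames = 1002.06 × 48 = 1202472/25 ≈ 48098.8800.
Complete frames: 48098.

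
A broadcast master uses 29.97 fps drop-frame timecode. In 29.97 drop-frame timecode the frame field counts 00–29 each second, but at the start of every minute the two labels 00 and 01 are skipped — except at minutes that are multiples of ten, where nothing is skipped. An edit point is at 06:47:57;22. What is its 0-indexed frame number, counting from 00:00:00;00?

733598

Complete 10-minute blocks: 40, each 17982 frames → 719280.
Remaining 7 whole minutes in the current block: 1800 + 6 × 1798 = 12588 frames.
Within the current minute: 57 × 30 + 22 − 2 = 1730 (labels ;00/;01 skipped at this minute). Total = 719280 + 12588 + 1730 = 733598.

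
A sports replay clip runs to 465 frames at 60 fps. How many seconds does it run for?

Running time = 465 / (60) = 7.75 s.

7.75 seconds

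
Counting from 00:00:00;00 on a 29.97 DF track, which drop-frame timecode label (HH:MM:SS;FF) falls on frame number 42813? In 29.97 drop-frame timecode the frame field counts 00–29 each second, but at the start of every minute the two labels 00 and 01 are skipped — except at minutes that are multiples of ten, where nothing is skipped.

00:23:48;15

Ten DF minutes hold 17982 frames, so frame 42813 lies in block 2 (frames 35964–53945) with 6849 frames into that block.
The block's first minute is 1800 frames and the rest 1798 each; 6849 frames reaches minute 3, so 2 × 18 + 3 × 2 = 42 labels have been skipped so far.
Adding those back, label number 42813 + 42 = 42855 at 30 labels/s is 1428 s + 15 f = 0 h 23 min 48 s frame 15, i.e. 00:23:48;15.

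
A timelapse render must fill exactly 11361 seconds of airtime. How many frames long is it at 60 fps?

681660 frames

Frames = 11361 × 60 = 681660.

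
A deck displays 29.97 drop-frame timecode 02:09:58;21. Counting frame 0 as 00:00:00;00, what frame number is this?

Complete 10-minute blocks: 12, each 17982 frames → 215784.
Remaining 9 whole minutes in the current block: 1800 + 8 × 1798 = 16184 frames.
Within the current minute: 58 × 30 + 21 − 2 = 1759 (labels ;00/;01 skipped at this minute). Total = 215784 + 16184 + 1759 = 233727.

233727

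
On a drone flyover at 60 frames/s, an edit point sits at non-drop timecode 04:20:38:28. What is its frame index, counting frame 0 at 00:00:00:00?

938308

Total seconds to the label: (4 × 3600 + 20 × 60 + 38) = 15638.
Frame index = 15638 × 60 + 28 = 938308.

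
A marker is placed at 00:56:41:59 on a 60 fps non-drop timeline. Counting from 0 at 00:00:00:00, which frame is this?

Total seconds to the label: (0 × 3600 + 56 × 60 + 41) = 3401.
Frame index = 3401 × 60 + 59 = 204119.

204119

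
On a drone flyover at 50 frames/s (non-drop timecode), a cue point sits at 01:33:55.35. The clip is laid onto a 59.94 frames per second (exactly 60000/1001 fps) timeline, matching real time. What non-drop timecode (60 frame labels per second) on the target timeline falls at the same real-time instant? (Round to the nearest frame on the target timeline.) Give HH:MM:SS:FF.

Source frame index: (1×3600 + 33×60 + 55) × 50 + 35 = 281785.
Real time: 281785 / (50) = 56357/10 s.
Target frame: (56357/10) × (60000/1001) = 48306000/143 ≈ 337804.196 → 337804.
At 60 labels/s: frame 337804 → 01:33:50:04.

01:33:50:04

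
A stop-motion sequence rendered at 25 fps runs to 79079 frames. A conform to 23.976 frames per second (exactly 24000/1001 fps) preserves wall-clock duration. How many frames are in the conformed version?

Target frames = source frames × (target rate / source rate) = 79079 × (24000/1001)/(25) = 79079 × 960/1001 = 75840.

75840 frames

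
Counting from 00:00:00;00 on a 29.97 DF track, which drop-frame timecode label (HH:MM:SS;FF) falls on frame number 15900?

00:08:50;16

Ten DF minutes hold 17982 frames, so frame 15900 lies in block 0 (frames 0–17981) with 15900 frames into that block.
The block's first minute is 1800 frames and the rest 1798 each; 15900 frames reaches minute 8, so 0 × 18 + 8 × 2 = 16 labels have been skipped so far.
Adding those back, label number 15900 + 16 = 15916 at 30 labels/s is 530 s + 16 f = 0 h 8 min 50 s frame 16, i.e. 00:08:50;16.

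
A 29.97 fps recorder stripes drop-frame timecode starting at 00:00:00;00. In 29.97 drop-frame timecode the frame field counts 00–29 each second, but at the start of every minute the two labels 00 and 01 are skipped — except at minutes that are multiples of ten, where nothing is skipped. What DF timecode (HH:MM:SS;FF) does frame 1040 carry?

Ten DF minutes hold 17982 frames, so frame 1040 lies in block 0 (frames 0–17981) with 1040 frames into that block.
The block's first minute is 1800 frames and the rest 1798 each; 1040 frames reaches minute 0, so 0 × 18 + 0 × 2 = 0 labels have been skipped so far.
Adding those back, label number 1040 + 0 = 1040 at 30 labels/s is 34 s + 20 f = 0 h 0 min 34 s frame 20, i.e. 00:00:34;20.

00:00:34;20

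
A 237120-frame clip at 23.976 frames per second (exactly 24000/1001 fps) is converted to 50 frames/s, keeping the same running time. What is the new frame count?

Target frames = source frames × (target rate / source rate) = 237120 × (50)/(24000/1001) = 237120 × 1001/480 = 494494.

494494 frames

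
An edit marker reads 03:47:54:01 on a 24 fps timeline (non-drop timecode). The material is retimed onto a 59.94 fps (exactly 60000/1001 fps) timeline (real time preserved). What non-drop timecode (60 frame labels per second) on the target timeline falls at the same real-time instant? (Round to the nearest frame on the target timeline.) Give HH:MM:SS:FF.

03:47:40:23

Source frame index: (3×3600 + 47×60 + 54) × 24 + 1 = 328177.
Real time: 328177 / (24) = 328177/24 s.
Target frame: (328177/24) × (60000/1001) = 820442500/1001 ≈ 819622.877 → 819623.
At 60 labels/s: frame 819623 → 03:47:40:23.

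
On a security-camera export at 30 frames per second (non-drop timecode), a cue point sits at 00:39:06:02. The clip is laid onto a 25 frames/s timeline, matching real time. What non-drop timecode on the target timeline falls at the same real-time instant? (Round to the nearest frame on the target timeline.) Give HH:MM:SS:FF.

Source frame index: (0×3600 + 39×60 + 6) × 30 + 2 = 70382.
Real time: 70382 / (30) = 35191/15 s.
Target frame: (35191/15) × (25) = 175955/3 ≈ 58651.667 → 58652.
At 25 labels/s: frame 58652 → 00:39:06:02.

00:39:06:02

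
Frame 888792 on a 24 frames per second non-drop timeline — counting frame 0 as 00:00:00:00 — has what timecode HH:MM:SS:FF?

10:17:13:00

888792 ÷ 24 = 37033 full seconds, remainder 0 frames.
37033 s = 10 h 17 min 13 s.
Timecode: 10:17:13:00.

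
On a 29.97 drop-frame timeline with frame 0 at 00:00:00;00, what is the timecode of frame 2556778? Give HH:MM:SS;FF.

Ten DF minutes hold 17982 frames, so frame 2556778 lies in block 142 (frames 2553444–2571425) with 3334 frames into that block.
The block's first minute is 1800 frames and the rest 1798 each; 3334 frames reaches minute 1, so 142 × 18 + 1 × 2 = 2558 labels have been skipped so far.
Adding those back, label number 2556778 + 2558 = 2559336 at 30 labels/s is 85311 s + 6 f = 23 h 41 min 51 s frame 6, i.e. 23:41:51;06.

23:41:51;06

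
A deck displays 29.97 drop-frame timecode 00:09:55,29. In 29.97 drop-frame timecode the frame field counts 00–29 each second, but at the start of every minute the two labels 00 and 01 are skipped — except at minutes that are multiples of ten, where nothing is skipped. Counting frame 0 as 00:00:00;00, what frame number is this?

Complete 10-minute blocks: 0, each 17982 frames → 0.
Remaining 9 whole minutes in the current block: 1800 + 8 × 1798 = 16184 frames.
Within the current minute: 55 × 30 + 29 − 2 = 1677 (labels ;00/;01 skipped at this minute). Total = 0 + 16184 + 1677 = 17861.

17861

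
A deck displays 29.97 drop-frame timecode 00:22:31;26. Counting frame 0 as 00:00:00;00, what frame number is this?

40516

As if non-drop at 30 labels/s: (0 × 3600 + 22 × 60 + 31) × 30 + 26 = 40556.
Minute boundaries passed: 22; those not divisible by 10: 22 − 2 = 20; dropped labels = 2 × 20 = 40.
Actual frame index = 40556 − 40 = 40516.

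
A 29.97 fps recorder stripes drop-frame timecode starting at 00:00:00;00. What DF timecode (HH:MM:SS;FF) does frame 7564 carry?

Each 10-minute DF block holds 10 × 60 × 30 − 9 × 2 = 17982 frames. 7564 ÷ 17982 → 0 full blocks, remainder 7564.
Within the partial block the first minute is 1800 frames and each further minute 1798, so 4 further minute boundaries passed. Total skipped labels = 18 × 0 + 2 × 4 = 8.
Non-drop label index = 7564 + 8 = 7572; at 30 labels/s that is 00:04:12:12, i.e. DF 00:04:12;12.

00:04:12;12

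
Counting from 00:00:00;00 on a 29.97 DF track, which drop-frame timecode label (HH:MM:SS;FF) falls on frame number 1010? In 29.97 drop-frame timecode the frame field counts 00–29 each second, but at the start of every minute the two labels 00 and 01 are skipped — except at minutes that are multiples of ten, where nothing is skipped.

Each 10-minute DF block holds 10 × 60 × 30 − 9 × 2 = 17982 frames. 1010 ÷ 17982 → 0 full blocks, remainder 1010.
Within the partial block the first minute is 1800 frames and each further minute 1798, so 0 further minute boundaries passed. Total skipped labels = 18 × 0 + 2 × 0 = 0.
Non-drop label index = 1010 + 0 = 1010; at 30 labels/s that is 00:00:33:20, i.e. DF 00:00:33;20.

00:00:33;20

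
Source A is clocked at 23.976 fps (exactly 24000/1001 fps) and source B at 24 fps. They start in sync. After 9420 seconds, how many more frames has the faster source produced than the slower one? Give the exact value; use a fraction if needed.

226080/1001 frames

A emits 24000/1001 × 9420 = 226080000/1001 frames; B emits 24 × 9420 = 226080.
Difference = 226080/1001 frames (≈ 225.8541); B is ahead of A.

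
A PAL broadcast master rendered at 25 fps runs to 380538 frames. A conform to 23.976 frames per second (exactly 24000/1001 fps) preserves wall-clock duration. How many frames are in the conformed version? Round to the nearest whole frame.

Frames at target rate = 380538 × (24000/1001) / (25) = 365316480/1001 ≈ 364951.528.
Nearest whole frame: 364952.

364952 frames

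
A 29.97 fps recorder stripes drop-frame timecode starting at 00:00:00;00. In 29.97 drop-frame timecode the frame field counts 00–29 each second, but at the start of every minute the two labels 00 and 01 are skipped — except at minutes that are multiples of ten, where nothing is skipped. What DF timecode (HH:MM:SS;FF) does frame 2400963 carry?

Each 10-minute DF block holds 10 × 60 × 30 − 9 × 2 = 17982 frames. 2400963 ÷ 17982 → 133 full blocks, remainder 9357.
Within the partial block the first minute is 1800 frames and each further minute 1798, so 5 further minute boundaries passed. Total skipped labels = 18 × 133 + 2 × 5 = 2404.
Non-drop label index = 2400963 + 2404 = 2403367; at 30 labels/s that is 22:15:12:07, i.e. DF 22:15:12;07.

22:15:12;07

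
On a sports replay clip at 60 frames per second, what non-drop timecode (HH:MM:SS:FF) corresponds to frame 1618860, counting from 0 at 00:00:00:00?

07:29:41:00

1618860 ÷ 60 = 26981 full seconds, remainder 0 frames.
26981 s = 7 h 29 min 41 s.
Timecode: 07:29:41:00.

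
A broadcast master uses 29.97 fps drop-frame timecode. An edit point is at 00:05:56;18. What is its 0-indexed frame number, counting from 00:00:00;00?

As if non-drop at 30 labels/s: (0 × 3600 + 5 × 60 + 56) × 30 + 18 = 10698.
Minute boundaries passed: 5; those not divisible by 10: 5 − 0 = 5; dropped labels = 2 × 5 = 10.
Actual frame index = 10698 − 10 = 10688.

10688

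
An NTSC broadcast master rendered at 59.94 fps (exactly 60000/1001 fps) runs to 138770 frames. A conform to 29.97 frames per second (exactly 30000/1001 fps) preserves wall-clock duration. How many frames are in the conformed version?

Target frames = source frames × (target rate / source rate) = 138770 × (30000/1001)/(60000/1001) = 138770 × 1/2 = 69385.

69385 frames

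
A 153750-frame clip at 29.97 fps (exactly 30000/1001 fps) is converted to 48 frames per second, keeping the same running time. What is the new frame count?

246246 frames

Target frames = source frames × (target rate / source rate) = 153750 × (48)/(30000/1001) = 153750 × 1001/625 = 246246.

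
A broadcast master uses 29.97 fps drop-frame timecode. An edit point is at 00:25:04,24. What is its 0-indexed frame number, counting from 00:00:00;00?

As if non-drop at 30 labels/s: (0 × 3600 + 25 × 60 + 4) × 30 + 24 = 45144.
Minute boundaries passed: 25; those not divisible by 10: 25 − 2 = 23; dropped labels = 2 × 23 = 46.
Actual frame index = 45144 − 46 = 45098.

45098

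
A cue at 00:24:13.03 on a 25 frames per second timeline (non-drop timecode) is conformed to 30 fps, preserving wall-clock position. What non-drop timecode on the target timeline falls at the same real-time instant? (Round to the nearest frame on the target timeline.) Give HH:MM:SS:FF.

Source frame index: (0×3600 + 24×60 + 13) × 25 + 3 = 36328.
Real time: 36328 / (25) = 36328/25 s.
Target frame: (36328/25) × (30) = 217968/5 ≈ 43593.600 → 43594.
At 30 labels/s: frame 43594 → 00:24:13:04.

00:24:13:04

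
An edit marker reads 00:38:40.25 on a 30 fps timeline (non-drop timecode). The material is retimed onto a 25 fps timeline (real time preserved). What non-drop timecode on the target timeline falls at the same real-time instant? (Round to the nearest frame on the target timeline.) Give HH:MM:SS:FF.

00:38:40:21

Source frame index: (0×3600 + 38×60 + 40) × 30 + 25 = 69625.
Real time: 69625 / (30) = 13925/6 s.
Target frame: (13925/6) × (25) = 348125/6 ≈ 58020.833 → 58021.
At 25 labels/s: frame 58021 → 00:38:40:21.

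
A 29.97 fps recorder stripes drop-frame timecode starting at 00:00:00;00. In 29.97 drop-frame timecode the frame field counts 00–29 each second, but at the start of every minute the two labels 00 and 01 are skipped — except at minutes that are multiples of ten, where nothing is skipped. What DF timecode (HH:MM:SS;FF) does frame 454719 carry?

Each 10-minute DF block holds 10 × 60 × 30 − 9 × 2 = 17982 frames. 454719 ÷ 17982 → 25 full blocks, remainder 5169.
Within the partial block the first minute is 1800 frames and each further minute 1798, so 2 further minute boundaries passed. Total skipped labels = 18 × 25 + 2 × 2 = 454.
Non-drop label index = 454719 + 454 = 455173; at 30 labels/s that is 04:12:52:13, i.e. DF 04:12:52;13.

04:12:52;13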